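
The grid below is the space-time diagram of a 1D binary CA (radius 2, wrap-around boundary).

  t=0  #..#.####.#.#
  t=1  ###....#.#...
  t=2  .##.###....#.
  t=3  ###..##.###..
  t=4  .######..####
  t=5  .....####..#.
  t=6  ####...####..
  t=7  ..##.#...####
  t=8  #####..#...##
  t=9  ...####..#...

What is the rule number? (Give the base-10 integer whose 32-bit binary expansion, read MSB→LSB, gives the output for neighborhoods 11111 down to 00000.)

1443852359

  nb #####: next=.  (t=4,i=3, bit31=0)
  nb ####.: next=#  (t=0,i=7, bit30=1)
  nb ###.#: next=.  (t=0,i=8, bit29=0)
  nb ###..: next=#  (t=1,i=2, bit28=1)
  nb ##.##: next=.  (t=2,i=3, bit27=0)
  nb ##.#.: next=#  (t=0,i=9, bit26=1)
  nb ##..#: next=#  (t=0,i=1, bit25=1)
  nb ##...: next=.  (t=1,i=3, bit24=0)
  nb #.###: next=.  (t=0,i=5, bit23=0)
  nb #.##.: next=.  (t=0,i=12, bit22=0)
  nb #.#.#: next=.  (t=0,i=10, bit21=0)
  nb #.#..: next=.  (t=1,i=9, bit20=0)
  nb #..##: next=#  (t=2,i=0, bit19=1)
  nb #..#.: next=#  (t=0,i=2, bit18=1)
  nb #...#: next=#  (t=1,i=11, bit17=1)
  nb #....: next=#  (t=1,i=4, bit16=1)
  nb .####: next=.  (t=0,i=6, bit15=0)
  nb .###.: next=#  (t=1,i=1, bit14=1)
  nb .##.#: next=#  (t=2,i=2, bit13=1)
  nb .##..: next=#  (t=0,i=0, bit12=1)
  nb .#.##: next=.  (t=0,i=4, bit11=0)
  nb .#.#.: next=.  (t=1,i=8, bit10=0)
  nb .#..#: next=.  (t=2,i=12, bit9=0)
  nb .#...: next=.  (t=1,i=10, bit8=0)
  nb ..###: next=.  (t=1,i=0, bit7=0)
  nb ..##.: next=#  (t=2,i=1, bit6=1)
  nb ..#.#: next=.  (t=0,i=3, bit5=0)
  nb ..#..: next=.  (t=2,i=11, bit4=0)
  nb ...##: next=.  (t=1,i=12, bit3=0)
  nb ...#.: next=#  (t=1,i=6, bit2=1)
  nb ....#: next=#  (t=1,i=5, bit1=1)
  nb .....: next=#  (t=5,i=1, bit0=1)
  bits 01010110000011110111000001000111 = 1443852359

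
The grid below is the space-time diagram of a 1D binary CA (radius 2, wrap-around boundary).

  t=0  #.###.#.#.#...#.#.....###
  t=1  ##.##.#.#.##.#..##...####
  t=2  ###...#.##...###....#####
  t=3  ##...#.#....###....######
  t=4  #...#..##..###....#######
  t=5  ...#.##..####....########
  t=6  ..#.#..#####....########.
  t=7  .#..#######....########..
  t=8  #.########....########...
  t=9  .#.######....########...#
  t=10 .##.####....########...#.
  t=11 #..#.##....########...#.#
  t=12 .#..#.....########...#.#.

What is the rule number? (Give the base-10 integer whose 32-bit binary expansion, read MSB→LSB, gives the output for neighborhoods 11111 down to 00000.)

3929590668

  ##### -> #   bit 31 = 1  t=1,i=23
  ####. -> #   bit 30 = 1  t=0,i=24
  ###.# -> #   bit 29 = 1  t=0,i=0
  ###.. -> .   bit 28 = 0  t=2,i=2
  ##.## -> #   bit 27 = 1  t=0,i=1
  ##.#. -> .   bit 26 = 0  t=0,i=5
  ##..# -> #   bit 25 = 1  t=4,i=9
  ##... -> .   bit 24 = 0  t=1,i=18
  #.### -> .   bit 23 = 0  t=0,i=2
  #.##. -> .   bit 22 = 0  t=1,i=3
  #.#.# -> #   bit 21 = 1  t=0,i=6
  #.#.. -> #   bit 20 = 1  t=0,i=10
  #..## -> #   bit 19 = 1  t=1,i=15
  #..#. -> .   bit 18 = 0  t=11,i=2
  #...# -> .   bit 17 = 0  t=0,i=12
  #.... -> .   bit 16 = 0  t=0,i=18
  .#### -> #   bit 15 = 1  t=0,i=23
  .###. -> #   bit 14 = 1  t=0,i=3
  .##.# -> .   bit 13 = 0  t=1,i=4
  .##.. -> .   bit 12 = 0  t=1,i=17
  .#.## -> #   bit 11 = 1  t=1,i=9
  .#.#. -> .   bit 10 = 0  t=0,i=7
  .#..# -> #   bit 9 = 1  t=1,i=14
  .#... -> #   bit 8 = 1  t=0,i=11
  ..### -> #   bit 7 = 1  t=0,i=22
  ..##. -> .   bit 6 = 0  t=1,i=16
  ..#.# -> .   bit 5 = 0  t=0,i=14
  ..#.. -> .   bit 4 = 0  t=4,i=4
  ...## -> #   bit 3 = 1  t=0,i=21
  ...#. -> #   bit 2 = 1  t=0,i=13
  ....# -> .   bit 1 = 0  t=0,i=20
  ..... -> .   bit 0 = 0  t=0,i=19
  bits 11101010001110001100101110001100 = 3929590668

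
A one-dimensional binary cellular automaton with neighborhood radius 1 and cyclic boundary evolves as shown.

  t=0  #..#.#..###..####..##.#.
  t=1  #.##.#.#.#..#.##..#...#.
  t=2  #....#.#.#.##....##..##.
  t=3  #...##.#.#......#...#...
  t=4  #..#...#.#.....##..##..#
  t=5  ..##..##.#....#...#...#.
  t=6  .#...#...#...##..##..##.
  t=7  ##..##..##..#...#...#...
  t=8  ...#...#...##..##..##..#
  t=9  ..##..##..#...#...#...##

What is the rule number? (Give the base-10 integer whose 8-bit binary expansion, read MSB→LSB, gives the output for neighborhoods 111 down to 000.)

  ###|#  b7=1 t=0,i=9
  ##.|.  b6=0 t=0,i=10
  #.#|.  b5=0 t=0,i=4
  #..|.  b4=0 t=0,i=1
  .##|.  b3=0 t=0,i=8
  .#.|#  b2=1 t=0,i=0
  ..#|#  b1=1 t=0,i=2
  ...|.  b0=0 t=1,i=20
  bits 10000110 = 134

134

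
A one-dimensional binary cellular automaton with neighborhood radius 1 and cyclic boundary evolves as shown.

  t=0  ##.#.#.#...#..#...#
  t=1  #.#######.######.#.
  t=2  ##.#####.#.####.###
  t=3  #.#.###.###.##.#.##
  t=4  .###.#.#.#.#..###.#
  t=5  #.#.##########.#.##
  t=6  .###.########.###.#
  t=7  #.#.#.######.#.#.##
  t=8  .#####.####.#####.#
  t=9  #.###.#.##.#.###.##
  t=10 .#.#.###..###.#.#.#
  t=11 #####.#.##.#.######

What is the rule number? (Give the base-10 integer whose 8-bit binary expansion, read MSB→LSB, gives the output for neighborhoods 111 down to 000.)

  ### -> #   bit 7 = 1  t=0,i=0
  ##. -> .   bit 6 = 0  t=0,i=1
  #.# -> #   bit 5 = 1  t=0,i=2
  #.. -> #   bit 4 = 1  t=0,i=8
  .## -> .   bit 3 = 0  t=0,i=18
  .#. -> #   bit 2 = 1  t=0,i=3
  ..# -> #   bit 1 = 1  t=0,i=10
  ... -> .   bit 0 = 0  t=0,i=9
  bits 10110110 = 182

182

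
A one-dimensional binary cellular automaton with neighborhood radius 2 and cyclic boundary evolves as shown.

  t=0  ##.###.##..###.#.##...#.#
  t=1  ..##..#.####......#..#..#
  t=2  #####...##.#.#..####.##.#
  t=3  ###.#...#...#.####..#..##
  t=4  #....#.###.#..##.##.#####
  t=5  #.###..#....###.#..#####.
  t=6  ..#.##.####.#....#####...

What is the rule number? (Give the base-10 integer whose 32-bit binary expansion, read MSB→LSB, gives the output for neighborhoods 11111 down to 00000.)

  ##### -> #   bit 31 = 1  t=2,i=1
  ####. -> .   bit 30 = 0  t=1,i=10
  ###.# -> .   bit 29 = 0  t=0,i=1
  ###.. -> #   bit 28 = 1  t=1,i=11
  ##.## -> #   bit 27 = 1  t=0,i=2
  ##.#. -> .   bit 26 = 0  t=0,i=14
  ##..# -> #   bit 25 = 1  t=0,i=9
  ##... -> .   bit 24 = 0  t=0,i=19
  #.### -> #   bit 23 = 1  t=0,i=3
  #.##. -> .   bit 22 = 0  t=0,i=7
  #.#.# -> .   bit 21 = 0  t=0,i=15
  #.#.. -> .   bit 20 = 0  t=2,i=13
  #..## -> #   bit 19 = 1  t=0,i=10
  #..#. -> .   bit 18 = 0  t=1,i=5
  #...# -> .   bit 17 = 0  t=0,i=20
  #.... -> #   bit 16 = 1  t=1,i=13
  .#### -> #   bit 15 = 1  t=1,i=9
  .###. -> .   bit 14 = 0  t=0,i=0
  .##.# -> .   bit 13 = 0  t=2,i=9
  .##.. -> #   bit 12 = 1  t=0,i=8
  .#.## -> .   bit 11 = 0  t=0,i=16
  .#.#. -> #   bit 10 = 1  t=2,i=12
  .#..# -> #   bit 9 = 1  t=1,i=0
  .#... -> #   bit 8 = 1  t=3,i=5
  ..### -> #   bit 7 = 1  t=0,i=11
  ..##. -> #   bit 6 = 1  t=1,i=2
  ..#.# -> .   bit 5 = 0  t=0,i=22
  ..#.. -> #   bit 4 = 1  t=1,i=18
  ...## -> .   bit 3 = 0  t=2,i=7
  ...#. -> #   bit 2 = 1  t=0,i=21
  ....# -> #   bit 1 = 1  t=1,i=16
  ..... -> .   bit 0 = 0  t=1,i=14
  bits 10011010100010011001011111010110 = 2592708566

2592708566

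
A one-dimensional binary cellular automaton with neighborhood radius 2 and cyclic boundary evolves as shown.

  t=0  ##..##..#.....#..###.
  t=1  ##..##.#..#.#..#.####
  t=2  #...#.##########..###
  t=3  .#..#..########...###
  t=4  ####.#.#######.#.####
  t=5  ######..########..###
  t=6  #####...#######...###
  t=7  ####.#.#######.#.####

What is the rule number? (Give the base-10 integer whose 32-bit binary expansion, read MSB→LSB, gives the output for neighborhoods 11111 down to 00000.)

  nb #####: next=#  (t=1,i=19, bit31=1)
  nb ####.: next=#  (t=1,i=0, bit30=1)
  nb ###.#: next=#  (t=0,i=19, bit29=1)
  nb ###..: next=.  (t=1,i=1, bit28=0)
  nb ##.##: next=#  (t=0,i=20, bit27=1)
  nb ##.#.: next=#  (t=1,i=6, bit26=1)
  nb ##..#: next=.  (t=0,i=2, bit25=0)
  nb ##...: next=#  (t=2,i=1, bit24=1)
  nb #.###: next=.  (t=1,i=17, bit23=0)
  nb #.##.: next=#  (t=0,i=0, bit22=1)
  nb #.#.#: next=#  (t=4,i=5, bit21=1)
  nb #.#..: next=#  (t=1,i=7, bit20=1)
  nb #..##: next=.  (t=0,i=3, bit19=0)
  nb #..#.: next=#  (t=0,i=7, bit18=1)
  nb #...#: next=.  (t=2,i=2, bit17=0)
  nb #....: next=#  (t=0,i=10, bit16=1)
  nb .####: next=#  (t=1,i=18, bit15=1)
  nb .###.: next=#  (t=0,i=18, bit14=1)
  nb .##.#: next=.  (t=1,i=5, bit13=0)
  nb .##..: next=#  (t=0,i=1, bit12=1)
  nb .#.##: next=.  (t=1,i=16, bit11=0)
  nb .#.#.: next=#  (t=1,i=11, bit10=1)
  nb .#..#: next=#  (t=0,i=15, bit9=1)
  nb .#...: next=.  (t=0,i=9, bit8=0)
  nb ..###: next=#  (t=0,i=17, bit7=1)
  nb ..##.: next=#  (t=0,i=4, bit6=1)
  nb ..#.#: next=#  (t=1,i=10, bit5=1)
  nb ..#..: next=.  (t=0,i=8, bit4=0)
  nb ...##: next=#  (t=3,i=17, bit3=1)
  nb ...#.: next=.  (t=0,i=13, bit2=0)
  nb ....#: next=#  (t=0,i=12, bit1=1)
  nb .....: next=.  (t=0,i=11, bit0=0)
  bits 11101101011101011101011011101010 = 3983922922

3983922922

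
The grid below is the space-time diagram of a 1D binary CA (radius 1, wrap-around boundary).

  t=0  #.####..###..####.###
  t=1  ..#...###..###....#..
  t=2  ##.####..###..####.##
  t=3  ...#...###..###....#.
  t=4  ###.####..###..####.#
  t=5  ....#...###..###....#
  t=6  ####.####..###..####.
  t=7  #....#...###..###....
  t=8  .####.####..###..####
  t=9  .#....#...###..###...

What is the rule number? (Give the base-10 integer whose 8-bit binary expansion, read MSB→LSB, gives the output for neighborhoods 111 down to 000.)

  nb ###: next=.  (t=0,i=3, bit7=0)
  nb ##.: next=.  (t=0,i=0, bit6=0)
  nb #.#: next=.  (t=0,i=1, bit5=0)
  nb #..: next=#  (t=0,i=6, bit4=1)
  nb .##: next=#  (t=0,i=2, bit3=1)
  nb .#.: next=.  (t=1,i=2, bit2=0)
  nb ..#: next=#  (t=0,i=7, bit1=1)
  nb ...: next=#  (t=1,i=0, bit0=1)
  bits 00011011 = 27

27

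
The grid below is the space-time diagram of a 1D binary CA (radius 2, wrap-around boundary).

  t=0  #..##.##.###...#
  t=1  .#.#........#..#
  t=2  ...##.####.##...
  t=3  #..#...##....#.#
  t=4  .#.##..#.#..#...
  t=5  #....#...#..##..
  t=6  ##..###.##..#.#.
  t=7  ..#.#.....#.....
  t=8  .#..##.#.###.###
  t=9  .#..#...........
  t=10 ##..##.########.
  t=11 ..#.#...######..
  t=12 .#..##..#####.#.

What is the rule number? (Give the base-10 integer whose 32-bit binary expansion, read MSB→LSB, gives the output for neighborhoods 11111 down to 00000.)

  ##### -> #   bit 31 = 1  t=10,i=9
  ####. -> #   bit 30 = 1  t=2,i=8
  ###.# -> .   bit 29 = 0  t=2,i=9
  ###.. -> .   bit 28 = 0  t=0,i=11
  ##.## -> .   bit 27 = 0  t=0,i=5
  ##.#. -> .   bit 26 = 0  t=8,i=0
  ##..# -> #   bit 25 = 1  t=0,i=1
  ##... -> #   bit 24 = 1  t=0,i=12
  #.### -> .   bit 23 = 0  t=0,i=9
  #.##. -> .   bit 22 = 0  t=0,i=6
  #.#.# -> .   bit 21 = 0  t=1,i=1
  #.#.. -> #   bit 20 = 1  t=1,i=3
  #..## -> .   bit 19 = 0  t=0,i=2
  #..#. -> .   bit 18 = 0  t=1,i=14
  #...# -> .   bit 17 = 0  t=0,i=13
  #.... -> .   bit 16 = 0  t=1,i=5
  .#### -> #   bit 15 = 1  t=2,i=7
  .###. -> .   bit 14 = 0  t=0,i=10
  .##.# -> .   bit 13 = 0  t=0,i=4
  .##.. -> .   bit 12 = 0  t=0,i=0
  .#.## -> .   bit 11 = 0  t=3,i=14
  .#.#. -> .   bit 10 = 0  t=1,i=0
  .#..# -> .   bit 9 = 0  t=1,i=13
  .#... -> #   bit 8 = 1  t=1,i=4
  ..### -> #   bit 7 = 1  t=6,i=4
  ..##. -> #   bit 6 = 1  t=0,i=3
  ..#.# -> .   bit 5 = 0  t=1,i=15
  ..#.. -> #   bit 4 = 1  t=1,i=12
  ...## -> .   bit 3 = 0  t=0,i=14
  ...#. -> #   bit 2 = 1  t=1,i=11
  ....# -> .   bit 1 = 0  t=1,i=10
  ..... -> #   bit 0 = 1  t=1,i=6
  bits 11000011000100001000000111010101 = 3272638933

3272638933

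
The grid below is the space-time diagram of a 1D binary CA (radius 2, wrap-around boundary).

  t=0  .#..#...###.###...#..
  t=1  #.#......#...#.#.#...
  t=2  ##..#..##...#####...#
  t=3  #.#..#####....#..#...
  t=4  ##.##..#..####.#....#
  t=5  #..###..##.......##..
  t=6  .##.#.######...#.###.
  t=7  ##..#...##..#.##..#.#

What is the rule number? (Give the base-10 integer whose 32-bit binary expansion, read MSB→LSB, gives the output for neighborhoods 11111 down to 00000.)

2204718694

  [31] ##### => #  t=2,i=14
  [30] ####. => .  t=2,i=15
  [29] ###.# => .  t=0,i=10
  [28] ###.. => .  t=0,i=14
  [27] ##.## => .  t=0,i=11
  [26] ##.#. => .  t=4,i=14
  [25] ##..# => #  t=2,i=2
  [24] ##... => #  t=0,i=15
  [23] #.### => .  t=0,i=12
  [22] #.##. => #  t=4,i=3
  [21] #.#.# => #  t=1,i=15
  [20] #.#.. => .  t=1,i=2
  [19] #..## => #  t=2,i=6
  [18] #..#. => .  t=0,i=3
  [17] #...# => .  t=0,i=6
  [16] #.... => #  t=1,i=4
  [15] .#### => .  t=2,i=13
  [14] .###. => #  t=0,i=9
  [13] .##.# => .  t=6,i=2
  [12] .##.. => #  t=2,i=8
  [11] .#.## => .  t=6,i=5
  [10] .#.#. => #  t=1,i=1
  [9] .#..# => #  t=0,i=2
  [8] .#... => .  t=0,i=5
  [7] ..### => .  t=0,i=8
  [6] ..##. => #  t=2,i=7
  [5] ..#.# => #  t=1,i=0
  [4] ..#.. => .  t=0,i=1
  [3] ...## => .  t=0,i=7
  [2] ...#. => #  t=0,i=0
  [1] ....# => #  t=1,i=7
  [0] ..... => .  t=1,i=5
  bits 10000011011010010101011001100110 = 2204718694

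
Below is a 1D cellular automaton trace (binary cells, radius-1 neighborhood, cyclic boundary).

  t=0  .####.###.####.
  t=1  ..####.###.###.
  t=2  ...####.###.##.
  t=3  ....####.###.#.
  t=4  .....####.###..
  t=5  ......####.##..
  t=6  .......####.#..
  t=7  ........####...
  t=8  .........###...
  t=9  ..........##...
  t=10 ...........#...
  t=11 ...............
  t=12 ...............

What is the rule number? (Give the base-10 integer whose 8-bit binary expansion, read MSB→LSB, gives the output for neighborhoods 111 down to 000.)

224

  nb ###: next=#  (t=0,i=2, bit7=1)
  nb ##.: next=#  (t=0,i=4, bit6=1)
  nb #.#: next=#  (t=0,i=5, bit5=1)
  nb #..: next=.  (t=0,i=14, bit4=0)
  nb .##: next=.  (t=0,i=1, bit3=0)
  nb .#.: next=.  (t=3,i=13, bit2=0)
  nb ..#: next=.  (t=0,i=0, bit1=0)
  nb ...: next=.  (t=1,i=0, bit0=0)
  bits 11100000 = 224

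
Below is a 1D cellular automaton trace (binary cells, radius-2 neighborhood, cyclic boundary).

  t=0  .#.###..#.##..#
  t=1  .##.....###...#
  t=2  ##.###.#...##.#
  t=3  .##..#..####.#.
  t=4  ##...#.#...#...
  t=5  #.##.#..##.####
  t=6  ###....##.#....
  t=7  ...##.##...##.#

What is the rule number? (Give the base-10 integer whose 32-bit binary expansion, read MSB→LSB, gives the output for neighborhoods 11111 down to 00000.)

694880633

  ##### -> .   bit 31 = 0  t=5,i=13
  ####. -> .   bit 30 = 0  t=3,i=10
  ###.# -> #   bit 29 = 1  t=2,i=1
  ###.. -> .   bit 28 = 0  t=0,i=5
  ##.## -> #   bit 27 = 1  t=2,i=2
  ##.#. -> .   bit 26 = 0  t=2,i=6
  ##..# -> .   bit 25 = 0  t=0,i=6
  ##... -> #   bit 24 = 1  t=1,i=3
  #.### -> .   bit 23 = 0  t=0,i=3
  #.##. -> #   bit 22 = 1  t=0,i=10
  #.#.# -> #   bit 21 = 1  t=0,i=1
  #.#.. -> .   bit 20 = 0  t=2,i=7
  #..## -> #   bit 19 = 1  t=3,i=0
  #..#. -> .   bit 18 = 0  t=0,i=7
  #...# -> #   bit 17 = 1  t=1,i=12
  #.... -> #   bit 16 = 1  t=1,i=4
  .#### -> .   bit 15 = 0  t=3,i=9
  .###. -> .   bit 14 = 0  t=0,i=4
  .##.# -> .   bit 13 = 0  t=2,i=12
  .##.. -> .   bit 12 = 0  t=0,i=11
  .#.## -> #   bit 11 = 1  t=0,i=2
  .#.#. -> .   bit 10 = 0  t=0,i=0
  .#..# -> .   bit 9 = 0  t=3,i=6
  .#... -> #   bit 8 = 1  t=2,i=8
  ..### -> .   bit 7 = 0  t=1,i=8
  ..##. -> #   bit 6 = 1  t=2,i=11
  ..#.# -> #   bit 5 = 1  t=0,i=8
  ..#.. -> #   bit 4 = 1  t=3,i=5
  ...## -> #   bit 3 = 1  t=1,i=7
  ...#. -> .   bit 2 = 0  t=1,i=13
  ....# -> .   bit 1 = 0  t=1,i=6
  ..... -> #   bit 0 = 1  t=1,i=5
  bits 00101001011010110000100101111001 = 694880633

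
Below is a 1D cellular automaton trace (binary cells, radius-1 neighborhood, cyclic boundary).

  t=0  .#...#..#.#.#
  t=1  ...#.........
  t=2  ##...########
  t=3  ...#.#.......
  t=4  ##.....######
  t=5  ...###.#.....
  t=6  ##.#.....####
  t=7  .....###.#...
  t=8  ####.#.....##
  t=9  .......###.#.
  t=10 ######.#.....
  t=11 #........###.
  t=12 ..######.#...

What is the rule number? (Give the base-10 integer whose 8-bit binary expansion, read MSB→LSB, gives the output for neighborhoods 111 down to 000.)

  [7] ### => .  t=2,i=0
  [6] ##. => .  t=2,i=1
  [5] #.# => .  t=0,i=0
  [4] #.. => .  t=0,i=2
  [3] .## => #  t=2,i=5
  [2] .#. => .  t=0,i=1
  [1] ..# => .  t=0,i=4
  [0] ... => #  t=0,i=3
  bits 00001001 = 9

9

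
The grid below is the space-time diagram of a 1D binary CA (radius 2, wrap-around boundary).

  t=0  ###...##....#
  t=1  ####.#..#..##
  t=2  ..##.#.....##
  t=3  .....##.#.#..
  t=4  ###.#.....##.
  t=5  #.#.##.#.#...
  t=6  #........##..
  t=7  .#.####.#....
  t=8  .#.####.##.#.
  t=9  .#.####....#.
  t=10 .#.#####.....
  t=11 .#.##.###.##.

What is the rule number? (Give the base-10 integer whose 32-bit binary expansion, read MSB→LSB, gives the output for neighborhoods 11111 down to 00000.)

  [31] ##### => .  t=1,i=0
  [30] ####. => #  t=0,i=1
  [29] ###.# => #  t=1,i=3
  [28] ###.. => #  t=0,i=2
  [27] ##.## => .  t=4,i=12
  [26] ##.#. => .  t=1,i=4
  [25] ##..# => .  t=2,i=0
  [24] ##... => #  t=0,i=3
  [23] #.### => #  t=4,i=0
  [22] #.##. => .  t=5,i=4
  [21] #.#.# => .  t=3,i=8
  [20] #.#.. => #  t=1,i=5
  [19] #..## => .  t=1,i=10
  [18] #..#. => .  t=1,i=7
  [17] #...# => .  t=0,i=4
  [16] #.... => .  t=0,i=9
  [15] .#### => #  t=0,i=0
  [14] .###. => .  t=4,i=1
  [13] .##.# => .  t=2,i=3
  [12] .##.. => .  t=0,i=7
  [11] .#.## => .  t=5,i=3
  [10] .#.#. => .  t=3,i=9
  [9] .#..# => .  t=1,i=6
  [8] .#... => #  t=2,i=6
  [7] ..### => #  t=0,i=12
  [6] ..##. => .  t=0,i=6
  [5] ..#.# => #  t=5,i=0
  [4] ..#.. => .  t=1,i=8
  [3] ...## => #  t=0,i=5
  [2] ...#. => .  t=5,i=12
  [1] ....# => .  t=0,i=10
  [0] ..... => #  t=2,i=8
  bits 01110001100100001000000110101001 = 1905295785

1905295785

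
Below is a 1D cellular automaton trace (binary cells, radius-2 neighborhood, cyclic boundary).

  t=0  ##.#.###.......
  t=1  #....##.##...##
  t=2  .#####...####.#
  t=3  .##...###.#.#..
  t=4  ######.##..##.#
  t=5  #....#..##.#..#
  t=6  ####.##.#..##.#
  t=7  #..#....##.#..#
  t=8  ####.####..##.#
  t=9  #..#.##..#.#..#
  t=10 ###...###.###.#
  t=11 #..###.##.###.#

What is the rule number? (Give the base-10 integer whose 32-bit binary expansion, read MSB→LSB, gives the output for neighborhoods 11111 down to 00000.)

  nb #####: next=.  (t=2,i=3, bit31=0)
  nb ####.: next=.  (t=2,i=4, bit30=0)
  nb ###.#: next=#  (t=2,i=12, bit29=1)
  nb ###..: next=.  (t=0,i=7, bit28=0)
  nb ##.##: next=.  (t=1,i=7, bit27=0)
  nb ##.#.: next=.  (t=0,i=2, bit26=0)
  nb ##..#: next=#  (t=4,i=9, bit25=1)
  nb ##...: next=#  (t=0,i=8, bit24=1)
  nb #.###: next=#  (t=0,i=5, bit23=1)
  nb #.##.: next=.  (t=1,i=8, bit22=0)
  nb #.#.#: next=.  (t=0,i=3, bit21=0)
  nb #.#..: next=#  (t=3,i=12, bit20=1)
  nb #..##: next=.  (t=4,i=10, bit19=0)
  nb #..#.: next=#  (t=7,i=2, bit18=1)
  nb #...#: next=#  (t=1,i=11, bit17=1)
  nb #....: next=#  (t=0,i=9, bit16=1)
  nb .####: next=#  (t=2,i=2, bit15=1)
  nb .###.: next=#  (t=0,i=6, bit14=1)
  nb .##.#: next=.  (t=0,i=1, bit13=0)
  nb .##..: next=#  (t=1,i=9, bit12=1)
  nb .#.##: next=.  (t=0,i=4, bit11=0)
  nb .#.#.: next=#  (t=3,i=11, bit10=1)
  nb .#..#: next=#  (t=5,i=6, bit9=1)
  nb .#...: next=.  (t=3,i=13, bit8=0)
  nb ..###: next=.  (t=1,i=13, bit7=0)
  nb ..##.: next=#  (t=0,i=0, bit6=1)
  nb ..#.#: next=.  (t=9,i=3, bit5=0)
  nb ..#..: next=#  (t=5,i=5, bit4=1)
  nb ...##: next=#  (t=0,i=14, bit3=1)
  nb ...#.: next=.  (t=5,i=4, bit2=0)
  nb ....#: next=#  (t=0,i=13, bit1=1)
  nb .....: next=.  (t=0,i=10, bit0=0)
  bits 00100011100101111101011001011010 = 597153370

597153370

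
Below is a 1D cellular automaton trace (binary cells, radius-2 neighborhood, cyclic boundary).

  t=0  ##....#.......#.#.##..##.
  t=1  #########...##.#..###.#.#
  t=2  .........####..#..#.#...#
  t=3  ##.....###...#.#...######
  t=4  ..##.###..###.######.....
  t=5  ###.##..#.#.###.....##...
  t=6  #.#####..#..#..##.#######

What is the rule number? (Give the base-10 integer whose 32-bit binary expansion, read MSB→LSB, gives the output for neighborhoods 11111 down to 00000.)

  ##### -> .   bit 31 = 0  t=1,i=1
  ####. -> .   bit 30 = 0  t=1,i=7
  ###.# -> #   bit 29 = 1  t=1,i=20
  ###.. -> .   bit 28 = 0  t=1,i=8
  ##.## -> #   bit 27 = 1  t=0,i=24
  ##.#. -> .   bit 26 = 0  t=1,i=14
  ##..# -> #   bit 25 = 1  t=0,i=20
  ##... -> #   bit 24 = 1  t=0,i=2
  #.### -> #   bit 23 = 1  t=1,i=24
  #.##. -> #   bit 22 = 1  t=0,i=0
  #.#.# -> .   bit 21 = 0  t=0,i=16
  #.#.. -> #   bit 20 = 1  t=1,i=15
  #..## -> .   bit 19 = 0  t=0,i=21
  #..#. -> .   bit 18 = 0  t=2,i=14
  #...# -> #   bit 17 = 1  t=1,i=10
  #.... -> #   bit 16 = 1  t=0,i=3
  .#### -> .   bit 15 = 0  t=1,i=0
  .###. -> .   bit 14 = 0  t=1,i=19
  .##.# -> .   bit 13 = 0  t=0,i=23
  .##.. -> #   bit 12 = 1  t=0,i=1
  .#.## -> .   bit 11 = 0  t=0,i=17
  .#.#. -> #   bit 10 = 1  t=0,i=15
  .#..# -> .   bit 9 = 0  t=1,i=16
  .#... -> #   bit 8 = 1  t=0,i=7
  ..### -> #   bit 7 = 1  t=1,i=18
  ..##. -> #   bit 6 = 1  t=0,i=22
  ..#.# -> .   bit 5 = 0  t=0,i=14
  ..#.. -> #   bit 4 = 1  t=0,i=6
  ...## -> #   bit 3 = 1  t=1,i=11
  ...#. -> #   bit 2 = 1  t=0,i=5
  ....# -> #   bit 1 = 1  t=0,i=4
  ..... -> .   bit 0 = 0  t=0,i=9
  bits 00101011110100110001010111011110 = 735253982

735253982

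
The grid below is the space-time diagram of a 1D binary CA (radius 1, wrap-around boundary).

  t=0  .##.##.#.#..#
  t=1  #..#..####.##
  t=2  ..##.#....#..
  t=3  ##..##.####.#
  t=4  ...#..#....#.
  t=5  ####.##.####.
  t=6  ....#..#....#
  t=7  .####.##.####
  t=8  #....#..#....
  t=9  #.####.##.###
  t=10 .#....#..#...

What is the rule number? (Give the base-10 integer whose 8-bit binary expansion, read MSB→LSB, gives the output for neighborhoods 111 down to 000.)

39

  [7] ### => .  t=1,i=7
  [6] ##. => .  t=0,i=2
  [5] #.# => #  t=0,i=0
  [4] #.. => .  t=0,i=10
  [3] .## => .  t=0,i=1
  [2] .#. => #  t=0,i=7
  [1] ..# => #  t=0,i=11
  [0] ... => #  t=2,i=0
  bits 00100111 = 39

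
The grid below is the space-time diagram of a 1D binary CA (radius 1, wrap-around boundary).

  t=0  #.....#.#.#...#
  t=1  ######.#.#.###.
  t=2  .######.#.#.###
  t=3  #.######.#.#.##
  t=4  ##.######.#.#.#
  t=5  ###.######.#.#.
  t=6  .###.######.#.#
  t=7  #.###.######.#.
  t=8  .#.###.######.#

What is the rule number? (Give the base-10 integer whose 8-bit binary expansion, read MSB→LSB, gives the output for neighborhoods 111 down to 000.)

  ### -> #   bit 7 = 1  t=1,i=1
  ##. -> #   bit 6 = 1  t=0,i=0
  #.# -> #   bit 5 = 1  t=0,i=7
  #.. -> #   bit 4 = 1  t=0,i=1
  .## -> .   bit 3 = 0  t=0,i=14
  .#. -> .   bit 2 = 0  t=0,i=6
  ..# -> #   bit 1 = 1  t=0,i=5
  ... -> #   bit 0 = 1  t=0,i=2
  bits 11110011 = 243

243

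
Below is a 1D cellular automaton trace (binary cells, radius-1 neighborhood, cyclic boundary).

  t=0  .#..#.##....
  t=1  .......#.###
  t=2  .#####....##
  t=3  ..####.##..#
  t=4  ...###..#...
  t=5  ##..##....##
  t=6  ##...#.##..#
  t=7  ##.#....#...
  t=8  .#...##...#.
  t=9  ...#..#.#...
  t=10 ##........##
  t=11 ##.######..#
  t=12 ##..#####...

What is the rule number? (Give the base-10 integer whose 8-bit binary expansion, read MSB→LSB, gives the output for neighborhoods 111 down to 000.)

  ###|#  b7=1 t=1,i=10
  ##.|#  b6=1 t=0,i=7
  #.#|.  b5=0 t=0,i=5
  #..|.  b4=0 t=0,i=2
  .##|.  b3=0 t=0,i=6
  .#.|.  b2=0 t=0,i=1
  ..#|.  b1=0 t=0,i=0
  ...|#  b0=1 t=0,i=9
  bits 11000001 = 193

193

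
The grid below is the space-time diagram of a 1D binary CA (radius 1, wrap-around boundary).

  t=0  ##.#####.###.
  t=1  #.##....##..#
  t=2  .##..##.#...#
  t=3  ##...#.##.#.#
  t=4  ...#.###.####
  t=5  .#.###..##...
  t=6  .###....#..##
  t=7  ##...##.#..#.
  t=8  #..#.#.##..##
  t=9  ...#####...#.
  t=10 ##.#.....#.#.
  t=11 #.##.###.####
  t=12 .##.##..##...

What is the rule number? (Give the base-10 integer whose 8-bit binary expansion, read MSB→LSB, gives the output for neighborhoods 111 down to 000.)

  nb ###: next=.  (t=0,i=4, bit7=0)
  nb ##.: next=.  (t=0,i=1, bit6=0)
  nb #.#: next=#  (t=0,i=2, bit5=1)
  nb #..: next=.  (t=1,i=4, bit4=0)
  nb .##: next=#  (t=0,i=0, bit3=1)
  nb .#.: next=#  (t=2,i=8, bit2=1)
  nb ..#: next=.  (t=1,i=7, bit1=0)
  nb ...: next=#  (t=1,i=5, bit0=1)
  bits 00101101 = 45

45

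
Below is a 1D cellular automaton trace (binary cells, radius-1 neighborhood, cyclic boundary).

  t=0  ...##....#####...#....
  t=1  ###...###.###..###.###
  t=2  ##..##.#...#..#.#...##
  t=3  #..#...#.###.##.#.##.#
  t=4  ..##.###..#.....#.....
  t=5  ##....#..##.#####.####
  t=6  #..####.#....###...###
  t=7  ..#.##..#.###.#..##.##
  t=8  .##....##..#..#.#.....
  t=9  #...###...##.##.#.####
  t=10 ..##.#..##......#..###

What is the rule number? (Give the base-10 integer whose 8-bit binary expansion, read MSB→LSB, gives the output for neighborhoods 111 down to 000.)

135

  [7] ### => #  t=0,i=10
  [6] ##. => .  t=0,i=4
  [5] #.# => .  t=1,i=9
  [4] #.. => .  t=0,i=5
  [3] .## => .  t=0,i=3
  [2] .#. => #  t=0,i=17
  [1] ..# => #  t=0,i=2
  [0] ... => #  t=0,i=0
  bits 10000111 = 135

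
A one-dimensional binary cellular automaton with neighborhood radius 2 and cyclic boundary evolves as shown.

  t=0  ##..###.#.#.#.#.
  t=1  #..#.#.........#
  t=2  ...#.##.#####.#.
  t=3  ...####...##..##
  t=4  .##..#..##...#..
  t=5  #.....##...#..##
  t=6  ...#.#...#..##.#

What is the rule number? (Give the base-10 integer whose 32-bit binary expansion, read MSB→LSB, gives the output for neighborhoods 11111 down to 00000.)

3227151145

  ##### -> #   bit 31 = 1  t=2,i=10
  ####. -> #   bit 30 = 1  t=2,i=11
  ###.# -> .   bit 29 = 0  t=0,i=6
  ###.. -> .   bit 28 = 0  t=3,i=6
  ##.## -> .   bit 27 = 0  t=2,i=7
  ##.#. -> .   bit 26 = 0  t=0,i=7
  ##..# -> .   bit 25 = 0  t=0,i=2
  ##... -> .   bit 24 = 0  t=3,i=0
  #.### -> .   bit 23 = 0  t=2,i=8
  #.##. -> #   bit 22 = 1  t=0,i=0
  #.#.# -> .   bit 21 = 0  t=0,i=8
  #.#.. -> #   bit 20 = 1  t=1,i=5
  #..## -> #   bit 19 = 1  t=0,i=3
  #..#. -> .   bit 18 = 0  t=1,i=2
  #...# -> #   bit 17 = 1  t=3,i=1
  #.... -> .   bit 16 = 0  t=1,i=7
  .#### -> .   bit 15 = 0  t=2,i=9
  .###. -> #   bit 14 = 1  t=0,i=5
  .##.# -> #   bit 13 = 1  t=2,i=6
  .##.. -> .   bit 12 = 0  t=0,i=1
  .#.## -> #   bit 11 = 1  t=0,i=15
  .#.#. -> .   bit 10 = 0  t=0,i=9
  .#..# -> #   bit 9 = 1  t=4,i=6
  .#... -> #   bit 8 = 1  t=1,i=6
  ..### -> .   bit 7 = 0  t=0,i=4
  ..##. -> .   bit 6 = 0  t=1,i=15
  ..#.# -> #   bit 5 = 1  t=1,i=3
  ..#.. -> .   bit 4 = 0  t=4,i=5
  ...## -> #   bit 3 = 1  t=1,i=14
  ...#. -> .   bit 2 = 0  t=2,i=2
  ....# -> .   bit 1 = 0  t=1,i=13
  ..... -> #   bit 0 = 1  t=1,i=8
  bits 11000000010110100110101100101001 = 3227151145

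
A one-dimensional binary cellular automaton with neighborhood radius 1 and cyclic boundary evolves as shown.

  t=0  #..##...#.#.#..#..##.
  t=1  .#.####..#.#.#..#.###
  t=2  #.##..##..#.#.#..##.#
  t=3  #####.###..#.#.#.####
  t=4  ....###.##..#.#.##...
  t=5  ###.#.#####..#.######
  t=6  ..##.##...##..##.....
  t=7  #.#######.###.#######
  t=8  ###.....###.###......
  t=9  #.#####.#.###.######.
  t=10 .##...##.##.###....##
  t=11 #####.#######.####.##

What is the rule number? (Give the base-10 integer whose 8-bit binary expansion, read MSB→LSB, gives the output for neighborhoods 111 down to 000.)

  ### -> .   bit 7 = 0  t=1,i=4
  ##. -> #   bit 6 = 1  t=0,i=4
  #.# -> #   bit 5 = 1  t=0,i=9
  #.. -> #   bit 4 = 1  t=0,i=1
  .## -> #   bit 3 = 1  t=0,i=3
  .#. -> .   bit 2 = 0  t=0,i=0
  ..# -> .   bit 1 = 0  t=0,i=2
  ... -> #   bit 0 = 1  t=0,i=6
  bits 01111001 = 121

121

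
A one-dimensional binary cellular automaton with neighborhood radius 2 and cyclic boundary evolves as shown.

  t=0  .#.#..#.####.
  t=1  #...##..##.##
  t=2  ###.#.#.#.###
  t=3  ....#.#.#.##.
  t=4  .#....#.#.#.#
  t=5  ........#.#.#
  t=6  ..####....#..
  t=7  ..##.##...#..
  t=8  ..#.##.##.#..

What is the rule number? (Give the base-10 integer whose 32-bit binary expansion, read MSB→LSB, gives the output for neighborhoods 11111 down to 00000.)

468107985

  #####|.  b31=0 t=2,i=0
  ####.|.  b30=0 t=0,i=10
  ###.#|.  b29=0 t=2,i=2
  ###..|#  b28=1 t=0,i=11
  ##.##|#  b27=1 t=1,i=10
  ##.#.|.  b26=0 t=2,i=3
  ##..#|#  b25=1 t=0,i=12
  ##...|#  b24=1 t=1,i=1
  #.###|#  b23=1 t=0,i=8
  #.##.|#  b22=1 t=3,i=10
  #.#.#|#  b21=1 t=2,i=4
  #.#..|.  b20=0 t=0,i=3
  #..##|.  b19=0 t=1,i=7
  #..#.|#  b18=1 t=0,i=0
  #...#|#  b17=1 t=1,i=2
  #....|.  b16=0 t=3,i=0
  .####|#  b15=1 t=0,i=9
  .###.|#  b14=1 t=1,i=12
  .##.#|.  b13=0 t=1,i=9
  .##..|.  b12=0 t=1,i=5
  .#.##|.  b11=0 t=0,i=7
  .#.#.|.  b10=0 t=0,i=2
  .#..#|#  b9=1 t=0,i=4
  .#...|.  b8=0 t=4,i=2
  ..###|#  b7=1 t=6,i=2
  ..##.|#  b6=1 t=1,i=4
  ..#.#|.  b5=0 t=0,i=1
  ..#..|#  b4=1 t=6,i=10
  ...##|.  b3=0 t=1,i=3
  ...#.|.  b2=0 t=3,i=3
  ....#|.  b1=0 t=3,i=2
  .....|#  b0=1 t=3,i=1
  bits 00011011111001101100001011010001 = 468107985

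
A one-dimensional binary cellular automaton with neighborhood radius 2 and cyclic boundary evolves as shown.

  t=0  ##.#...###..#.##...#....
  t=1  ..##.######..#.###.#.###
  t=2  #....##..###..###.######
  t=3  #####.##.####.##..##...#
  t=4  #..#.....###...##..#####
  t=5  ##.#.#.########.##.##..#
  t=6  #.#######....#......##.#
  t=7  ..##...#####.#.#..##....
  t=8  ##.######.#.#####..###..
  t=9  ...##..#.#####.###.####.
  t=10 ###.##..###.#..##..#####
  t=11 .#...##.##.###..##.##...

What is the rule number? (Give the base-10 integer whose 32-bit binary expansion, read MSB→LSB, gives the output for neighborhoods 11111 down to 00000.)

1471405722

  ##### -> .   bit 31 = 0  t=1,i=7
  ####. -> #   bit 30 = 1  t=1,i=9
  ###.# -> .   bit 29 = 0  t=1,i=17
  ###.. -> #   bit 28 = 1  t=0,i=9
  ##.## -> .   bit 27 = 0  t=1,i=4
  ##.#. -> #   bit 26 = 1  t=0,i=2
  ##..# -> #   bit 25 = 1  t=0,i=10
  ##... -> #   bit 24 = 1  t=0,i=16
  #.### -> #   bit 23 = 1  t=1,i=5
  #.##. -> .   bit 22 = 0  t=0,i=14
  #.#.# -> #   bit 21 = 1  t=1,i=19
  #.#.. -> #   bit 20 = 1  t=0,i=3
  #..## -> .   bit 19 = 0  t=1,i=1
  #..#. -> .   bit 18 = 0  t=0,i=11
  #...# -> #   bit 17 = 1  t=0,i=5
  #.... -> #   bit 16 = 1  t=0,i=21
  .#### -> #   bit 15 = 1  t=1,i=6
  .###. -> #   bit 14 = 1  t=0,i=8
  .##.# -> .   bit 13 = 0  t=0,i=1
  .##.. -> #   bit 12 = 1  t=0,i=15
  .#.## -> #   bit 11 = 1  t=0,i=13
  .#.#. -> #   bit 10 = 1  t=5,i=4
  .#..# -> #   bit 9 = 1  t=7,i=16
  .#... -> .   bit 8 = 0  t=0,i=4
  ..### -> #   bit 7 = 1  t=0,i=7
  ..##. -> .   bit 6 = 0  t=0,i=0
  ..#.# -> .   bit 5 = 0  t=0,i=12
  ..#.. -> #   bit 4 = 1  t=0,i=19
  ...## -> #   bit 3 = 1  t=0,i=6
  ...#. -> .   bit 2 = 0  t=0,i=18
  ....# -> #   bit 1 = 1  t=0,i=22
  ..... -> .   bit 0 = 0  t=4,i=6
  bits 01010111101100111101111010011010 = 1471405722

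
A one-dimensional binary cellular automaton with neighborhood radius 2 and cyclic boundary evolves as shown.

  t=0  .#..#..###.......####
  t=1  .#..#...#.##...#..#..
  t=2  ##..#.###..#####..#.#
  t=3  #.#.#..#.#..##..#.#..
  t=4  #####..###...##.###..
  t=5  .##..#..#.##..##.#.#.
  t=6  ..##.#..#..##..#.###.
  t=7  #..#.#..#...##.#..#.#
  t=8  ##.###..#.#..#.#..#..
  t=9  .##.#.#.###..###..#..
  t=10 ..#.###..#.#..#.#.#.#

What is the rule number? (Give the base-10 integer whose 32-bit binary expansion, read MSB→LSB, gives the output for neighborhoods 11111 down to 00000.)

  nb #####: next=#  (t=2,i=13, bit31=1)
  nb ####.: next=.  (t=0,i=19, bit30=0)
  nb ###.#: next=.  (t=0,i=20, bit29=0)
  nb ###..: next=.  (t=0,i=9, bit28=0)
  nb ##.##: next=#  (t=4,i=15, bit27=1)
  nb ##.#.: next=.  (t=0,i=0, bit26=0)
  nb ##..#: next=#  (t=2,i=2, bit25=1)
  nb ##...: next=#  (t=0,i=10, bit24=1)
  nb #.###: next=.  (t=2,i=6, bit23=0)
  nb #.##.: next=.  (t=1,i=10, bit22=0)
  nb #.#.#: next=#  (t=3,i=2, bit21=1)
  nb #.#..: next=#  (t=0,i=1, bit20=1)
  nb #..##: next=.  (t=0,i=6, bit19=0)
  nb #..#.: next=.  (t=0,i=3, bit18=0)
  nb #...#: next=#  (t=1,i=6, bit17=1)
  nb #....: next=#  (t=0,i=11, bit16=1)
  nb .####: next=#  (t=0,i=18, bit15=1)
  nb .###.: next=#  (t=0,i=8, bit14=1)
  nb .##.#: next=#  (t=4,i=14, bit13=1)
  nb .##..: next=#  (t=1,i=11, bit12=1)
  nb .#.##: next=.  (t=1,i=9, bit11=0)
  nb .#.#.: next=#  (t=3,i=1, bit10=1)
  nb .#..#: next=.  (t=0,i=2, bit9=0)
  nb .#...: next=.  (t=1,i=5, bit8=0)
  nb ..###: next=.  (t=0,i=7, bit7=0)
  nb ..##.: next=.  (t=3,i=12, bit6=0)
  nb ..#.#: next=#  (t=1,i=8, bit5=1)
  nb ..#..: next=#  (t=0,i=4, bit4=1)
  nb ...##: next=.  (t=0,i=16, bit3=0)
  nb ...#.: next=#  (t=1,i=0, bit2=1)
  nb ....#: next=#  (t=0,i=15, bit1=1)
  nb .....: next=.  (t=0,i=12, bit0=0)
  bits 10001011001100111111010000110110 = 2335437878

2335437878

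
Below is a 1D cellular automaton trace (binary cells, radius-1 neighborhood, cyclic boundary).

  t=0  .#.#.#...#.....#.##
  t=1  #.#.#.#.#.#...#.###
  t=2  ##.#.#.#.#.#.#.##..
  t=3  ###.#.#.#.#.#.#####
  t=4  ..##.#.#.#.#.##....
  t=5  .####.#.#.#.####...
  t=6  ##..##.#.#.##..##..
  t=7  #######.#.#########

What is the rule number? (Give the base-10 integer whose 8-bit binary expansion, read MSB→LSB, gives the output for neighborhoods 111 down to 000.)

122

  ###|.  b7=0 t=1,i=17
  ##.|#  b6=1 t=0,i=18
  #.#|#  b5=1 t=0,i=0
  #..|#  b4=1 t=0,i=6
  .##|#  b3=1 t=0,i=17
  .#.|.  b2=0 t=0,i=1
  ..#|#  b1=1 t=0,i=8
  ...|.  b0=0 t=0,i=7
  bits 01111010 = 122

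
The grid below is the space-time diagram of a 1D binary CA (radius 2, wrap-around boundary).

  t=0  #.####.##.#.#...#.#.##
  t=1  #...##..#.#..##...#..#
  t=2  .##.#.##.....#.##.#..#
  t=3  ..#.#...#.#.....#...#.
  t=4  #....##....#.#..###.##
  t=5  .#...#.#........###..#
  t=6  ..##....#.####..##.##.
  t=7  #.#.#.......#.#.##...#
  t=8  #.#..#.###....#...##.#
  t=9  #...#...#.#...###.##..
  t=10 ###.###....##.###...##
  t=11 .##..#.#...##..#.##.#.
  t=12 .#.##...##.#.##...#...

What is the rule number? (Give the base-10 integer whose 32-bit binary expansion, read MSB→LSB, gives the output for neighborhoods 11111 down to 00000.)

1663459793

  #####|.  b31=0 t=10,i=0
  ####.|#  b30=1 t=0,i=4
  ###.#|#  b29=1 t=0,i=0
  ###..|.  b28=0 t=4,i=0
  ##.##|.  b27=0 t=0,i=1
  ##.#.|.  b26=0 t=0,i=9
  ##..#|#  b25=1 t=1,i=6
  ##...|#  b24=1 t=1,i=1
  #.###|.  b23=0 t=0,i=2
  #.##.|.  b22=0 t=0,i=7
  #.#.#|#  b21=1 t=0,i=10
  #.#..|.  b20=0 t=0,i=12
  #..##|.  b19=0 t=1,i=12
  #..#.|#  b18=1 t=1,i=7
  #...#|#  b17=1 t=0,i=14
  #....|.  b16=0 t=2,i=9
  .####|.  b15=0 t=0,i=3
  .###.|#  b14=1 t=0,i=21
  .##.#|#  b13=1 t=0,i=8
  .##..|.  b12=0 t=1,i=0
  .#.##|.  b11=0 t=0,i=19
  .#.#.|.  b10=0 t=0,i=11
  .#..#|.  b9=0 t=1,i=11
  .#...|#  b8=1 t=0,i=13
  ..###|#  b7=1 t=4,i=16
  ..##.|#  b6=1 t=1,i=4
  ..#.#|.  b5=0 t=0,i=16
  ..#..|#  b4=1 t=1,i=18
  ...##|.  b3=0 t=1,i=3
  ...#.|.  b2=0 t=0,i=15
  ....#|.  b1=0 t=2,i=11
  .....|#  b0=1 t=2,i=10
  bits 01100011001001100110000111010001 = 1663459793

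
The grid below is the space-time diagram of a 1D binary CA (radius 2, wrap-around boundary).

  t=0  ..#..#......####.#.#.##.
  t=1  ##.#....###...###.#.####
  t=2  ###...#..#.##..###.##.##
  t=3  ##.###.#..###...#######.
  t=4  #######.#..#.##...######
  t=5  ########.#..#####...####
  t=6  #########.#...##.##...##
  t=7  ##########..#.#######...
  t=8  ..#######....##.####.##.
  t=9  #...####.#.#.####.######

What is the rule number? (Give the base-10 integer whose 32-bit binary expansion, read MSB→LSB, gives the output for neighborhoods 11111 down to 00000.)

  [31] ##### => #  t=1,i=22
  [30] ####. => #  t=0,i=14
  [29] ###.# => #  t=0,i=15
  [28] ###.. => .  t=1,i=10
  [27] ##.## => #  t=2,i=18
  [26] ##.#. => #  t=0,i=16
  [25] ##..# => .  t=2,i=13
  [24] ##... => #  t=0,i=23
  [23] #.### => #  t=1,i=20
  [22] #.##. => #  t=0,i=21
  [21] #.#.# => .  t=0,i=17
  [20] #.#.. => .  t=1,i=3
  [19] #..## => .  t=2,i=14
  [18] #..#. => .  t=0,i=4
  [17] #...# => #  t=0,i=0
  [16] #.... => .  t=0,i=7
  [15] .#### => .  t=0,i=13
  [14] .###. => #  t=1,i=9
  [13] .##.# => #  t=2,i=20
  [12] .##.. => #  t=0,i=22
  [11] .#.## => #  t=0,i=20
  [10] .#.#. => #  t=0,i=18
  [9] .#..# => #  t=0,i=3
  [8] .#... => .  t=0,i=6
  [7] ..### => .  t=0,i=12
  [6] ..##. => #  t=6,i=14
  [5] ..#.# => .  t=2,i=9
  [4] ..#.. => .  t=0,i=2
  [3] ...## => .  t=0,i=11
  [2] ...#. => #  t=0,i=1
  [1] ....# => #  t=0,i=10
  [0] ..... => #  t=0,i=8
  bits 11101101110000100111111001000111 = 3988946503

3988946503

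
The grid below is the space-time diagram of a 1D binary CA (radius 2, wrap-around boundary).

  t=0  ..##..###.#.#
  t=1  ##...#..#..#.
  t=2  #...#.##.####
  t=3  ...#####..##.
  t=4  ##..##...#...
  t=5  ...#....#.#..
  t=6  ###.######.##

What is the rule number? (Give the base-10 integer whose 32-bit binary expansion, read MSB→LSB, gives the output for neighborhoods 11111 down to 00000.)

2689445671

  ##### -> #   bit 31 = 1  t=2,i=11
  ####. -> .   bit 30 = 0  t=2,i=12
  ###.# -> #   bit 29 = 1  t=0,i=8
  ###.. -> .   bit 28 = 0  t=2,i=0
  ##.## -> .   bit 27 = 0  t=2,i=8
  ##.#. -> .   bit 26 = 0  t=0,i=9
  ##..# -> .   bit 25 = 0  t=0,i=4
  ##... -> .   bit 24 = 0  t=1,i=2
  #.### -> .   bit 23 = 0  t=2,i=9
  #.##. -> #   bit 22 = 1  t=1,i=0
  #.#.# -> .   bit 21 = 0  t=0,i=10
  #.#.. -> .   bit 20 = 0  t=0,i=12
  #..## -> #   bit 19 = 1  t=0,i=1
  #..#. -> #   bit 18 = 1  t=1,i=7
  #...# -> .   bit 17 = 0  t=1,i=3
  #.... -> #   bit 16 = 1  t=3,i=0
  .#### -> #   bit 15 = 1  t=2,i=10
  .###. -> .   bit 14 = 0  t=0,i=7
  .##.# -> #   bit 13 = 1  t=2,i=7
  .##.. -> .   bit 12 = 0  t=0,i=3
  .#.## -> #   bit 11 = 1  t=1,i=12
  .#.#. -> #   bit 10 = 1  t=0,i=11
  .#..# -> #   bit 9 = 1  t=0,i=0
  .#... -> #   bit 8 = 1  t=4,i=10
  ..### -> .   bit 7 = 0  t=0,i=6
  ..##. -> .   bit 6 = 0  t=0,i=2
  ..#.# -> #   bit 5 = 1  t=1,i=11
  ..#.. -> .   bit 4 = 0  t=1,i=5
  ...## -> .   bit 3 = 0  t=3,i=2
  ...#. -> #   bit 2 = 1  t=1,i=4
  ....# -> #   bit 1 = 1  t=3,i=1
  ..... -> #   bit 0 = 1  t=5,i=0
  bits 10100000010011011010111100100111 = 2689445671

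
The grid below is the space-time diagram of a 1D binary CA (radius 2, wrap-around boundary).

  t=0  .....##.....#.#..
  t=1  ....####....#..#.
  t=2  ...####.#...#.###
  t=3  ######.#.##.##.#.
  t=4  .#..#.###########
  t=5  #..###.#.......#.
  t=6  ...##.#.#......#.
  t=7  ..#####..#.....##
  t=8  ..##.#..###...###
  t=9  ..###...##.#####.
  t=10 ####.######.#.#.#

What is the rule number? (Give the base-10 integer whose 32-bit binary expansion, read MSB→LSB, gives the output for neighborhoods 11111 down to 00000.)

1298594296

  nb #####: next=.  (t=3,i=2, bit31=0)
  nb ####.: next=#  (t=1,i=6, bit30=1)
  nb ###.#: next=.  (t=2,i=6, bit29=0)
  nb ###..: next=.  (t=1,i=7, bit28=0)
  nb ##.##: next=#  (t=3,i=11, bit27=1)
  nb ##.#.: next=#  (t=2,i=7, bit26=1)
  nb ##..#: next=.  (t=7,i=0, bit25=0)
  nb ##...: next=#  (t=0,i=7, bit24=1)
  nb #.###: next=.  (t=2,i=14, bit23=0)
  nb #.##.: next=#  (t=3,i=9, bit22=1)
  nb #.#.#: next=#  (t=3,i=7, bit21=1)
  nb #.#..: next=.  (t=0,i=14, bit20=0)
  nb #..##: next=.  (t=5,i=2, bit19=0)
  nb #..#.: next=#  (t=1,i=14, bit18=1)
  nb #...#: next=#  (t=2,i=1, bit17=1)
  nb #....: next=.  (t=0,i=8, bit16=0)
  nb .####: next=#  (t=1,i=5, bit15=1)
  nb .###.: next=#  (t=2,i=15, bit14=1)
  nb .##.#: next=#  (t=3,i=10, bit13=1)
  nb .##..: next=#  (t=0,i=6, bit12=1)
  nb .#.##: next=#  (t=2,i=13, bit11=1)
  nb .#.#.: next=.  (t=0,i=13, bit10=0)
  nb .#..#: next=.  (t=1,i=13, bit9=0)
  nb .#...: next=#  (t=0,i=15, bit8=1)
  nb ..###: next=#  (t=1,i=4, bit7=1)
  nb ..##.: next=#  (t=0,i=5, bit6=1)
  nb ..#.#: next=#  (t=0,i=12, bit5=1)
  nb ..#..: next=#  (t=1,i=12, bit4=1)
  nb ...##: next=#  (t=0,i=4, bit3=1)
  nb ...#.: next=.  (t=0,i=11, bit2=0)
  nb ....#: next=.  (t=0,i=3, bit1=0)
  nb .....: next=.  (t=0,i=0, bit0=0)
  bits 01001101011001101111100111111000 = 1298594296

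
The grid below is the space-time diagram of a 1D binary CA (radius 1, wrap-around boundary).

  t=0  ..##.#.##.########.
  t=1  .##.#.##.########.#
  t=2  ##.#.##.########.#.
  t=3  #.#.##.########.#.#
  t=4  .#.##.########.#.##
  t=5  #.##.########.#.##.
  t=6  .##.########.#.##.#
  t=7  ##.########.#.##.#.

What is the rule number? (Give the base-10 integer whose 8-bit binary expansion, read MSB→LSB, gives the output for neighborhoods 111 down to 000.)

186

  ### -> #   bit 7 = 1  t=0,i=11
  ##. -> .   bit 6 = 0  t=0,i=3
  #.# -> #   bit 5 = 1  t=0,i=4
  #.. -> #   bit 4 = 1  t=0,i=18
  .## -> #   bit 3 = 1  t=0,i=2
  .#. -> .   bit 2 = 0  t=0,i=5
  ..# -> #   bit 1 = 1  t=0,i=1
  ... -> .   bit 0 = 0  t=0,i=0
  bits 10111010 = 186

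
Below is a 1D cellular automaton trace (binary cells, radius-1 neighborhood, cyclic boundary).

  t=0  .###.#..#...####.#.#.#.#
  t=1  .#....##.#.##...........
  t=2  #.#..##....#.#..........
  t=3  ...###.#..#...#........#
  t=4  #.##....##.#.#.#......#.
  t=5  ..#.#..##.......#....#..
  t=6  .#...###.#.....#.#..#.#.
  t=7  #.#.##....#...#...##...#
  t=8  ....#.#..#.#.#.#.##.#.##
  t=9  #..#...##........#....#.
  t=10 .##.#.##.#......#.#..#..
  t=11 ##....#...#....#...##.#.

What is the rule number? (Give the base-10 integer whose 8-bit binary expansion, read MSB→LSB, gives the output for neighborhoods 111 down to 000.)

  nb ###: next=.  (t=0,i=2, bit7=0)
  nb ##.: next=.  (t=0,i=3, bit6=0)
  nb #.#: next=.  (t=0,i=0, bit5=0)
  nb #..: next=#  (t=0,i=6, bit4=1)
  nb .##: next=#  (t=0,i=1, bit3=1)
  nb .#.: next=.  (t=0,i=5, bit2=0)
  nb ..#: next=#  (t=0,i=7, bit1=1)
  nb ...: next=.  (t=0,i=10, bit0=0)
  bits 00011010 = 26

26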